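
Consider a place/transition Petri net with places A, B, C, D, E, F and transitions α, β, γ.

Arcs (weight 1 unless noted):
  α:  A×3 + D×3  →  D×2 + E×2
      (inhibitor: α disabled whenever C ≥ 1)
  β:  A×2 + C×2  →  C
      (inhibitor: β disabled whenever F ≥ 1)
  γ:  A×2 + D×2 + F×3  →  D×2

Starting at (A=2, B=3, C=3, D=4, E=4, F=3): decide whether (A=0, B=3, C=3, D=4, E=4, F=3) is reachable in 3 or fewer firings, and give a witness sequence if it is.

depth 0: 1 marking
depth 1: 2 markings reached so far
depth 2: 2 markings reached so far
(frontier empty at depth 2; search complete)
target is not among the 2 markings reachable within 3 steps

NO — not reachable within 3 firings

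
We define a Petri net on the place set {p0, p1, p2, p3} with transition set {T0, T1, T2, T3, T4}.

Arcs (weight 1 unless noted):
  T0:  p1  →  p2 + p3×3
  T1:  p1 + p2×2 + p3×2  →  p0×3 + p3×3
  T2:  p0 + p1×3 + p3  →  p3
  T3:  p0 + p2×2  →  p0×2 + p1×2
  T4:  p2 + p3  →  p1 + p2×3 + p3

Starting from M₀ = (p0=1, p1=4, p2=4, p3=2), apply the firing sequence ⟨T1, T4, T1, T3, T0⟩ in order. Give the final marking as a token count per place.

step 1: fire T1:  (p0=1, p1=4, p2=4, p3=2) → (p0=4, p1=3, p2=2, p3=3)
step 2: fire T4:  (p0=4, p1=3, p2=2, p3=3) → (p0=4, p1=4, p2=4, p3=3)
step 3: fire T1:  (p0=4, p1=4, p2=4, p3=3) → (p0=7, p1=3, p2=2, p3=4)
step 4: fire T3:  (p0=7, p1=3, p2=2, p3=4) → (p0=8, p1=5, p2=0, p3=4)
step 5: fire T0:  (p0=8, p1=5, p2=0, p3=4) → (p0=8, p1=4, p2=1, p3=7)

(p0=8, p1=4, p2=1, p3=7)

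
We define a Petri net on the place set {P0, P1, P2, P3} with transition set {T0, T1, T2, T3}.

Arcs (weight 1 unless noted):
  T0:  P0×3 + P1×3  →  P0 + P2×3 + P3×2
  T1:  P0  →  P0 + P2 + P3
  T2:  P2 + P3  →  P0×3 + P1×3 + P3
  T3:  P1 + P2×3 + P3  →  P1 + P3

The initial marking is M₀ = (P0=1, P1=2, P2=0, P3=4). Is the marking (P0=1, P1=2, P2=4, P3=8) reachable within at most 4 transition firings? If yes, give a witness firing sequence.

YES — reachable via ⟨T1, T1, T1, T1⟩ (4 firings)

step 1: fire T1:  (P0=1, P1=2, P2=0, P3=4) → (P0=1, P1=2, P2=1, P3=5)
step 2: fire T1:  (P0=1, P1=2, P2=1, P3=5) → (P0=1, P1=2, P2=2, P3=6)
step 3: fire T1:  (P0=1, P1=2, P2=2, P3=6) → (P0=1, P1=2, P2=3, P3=7)
step 4: fire T1:  (P0=1, P1=2, P2=3, P3=7) → (P0=1, P1=2, P2=4, P3=8)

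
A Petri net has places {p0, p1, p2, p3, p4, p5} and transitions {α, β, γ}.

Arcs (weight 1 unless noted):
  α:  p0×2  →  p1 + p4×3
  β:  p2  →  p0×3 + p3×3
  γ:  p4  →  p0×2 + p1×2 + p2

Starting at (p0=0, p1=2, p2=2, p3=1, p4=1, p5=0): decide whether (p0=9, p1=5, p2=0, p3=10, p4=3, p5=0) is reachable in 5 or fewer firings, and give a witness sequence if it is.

step 1: fire β:  (p0=0, p1=2, p2=2, p3=1, p4=1, p5=0) → (p0=3, p1=2, p2=1, p3=4, p4=1, p5=0)
step 2: fire α:  (p0=3, p1=2, p2=1, p3=4, p4=1, p5=0) → (p0=1, p1=3, p2=1, p3=4, p4=4, p5=0)
step 3: fire β:  (p0=1, p1=3, p2=1, p3=4, p4=4, p5=0) → (p0=4, p1=3, p2=0, p3=7, p4=4, p5=0)
step 4: fire γ:  (p0=4, p1=3, p2=0, p3=7, p4=4, p5=0) → (p0=6, p1=5, p2=1, p3=7, p4=3, p5=0)
step 5: fire β:  (p0=6, p1=5, p2=1, p3=7, p4=3, p5=0) → (p0=9, p1=5, p2=0, p3=10, p4=3, p5=0)

YES — reachable via ⟨β, α, β, γ, β⟩ (5 firings)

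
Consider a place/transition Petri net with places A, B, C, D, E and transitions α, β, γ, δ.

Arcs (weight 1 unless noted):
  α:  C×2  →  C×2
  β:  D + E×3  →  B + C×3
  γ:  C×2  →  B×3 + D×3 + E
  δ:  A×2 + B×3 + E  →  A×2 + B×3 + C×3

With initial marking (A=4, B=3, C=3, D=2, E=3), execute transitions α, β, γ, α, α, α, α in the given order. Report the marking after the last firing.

(A=4, B=7, C=4, D=4, E=1)

step 1: fire α:  (A=4, B=3, C=3, D=2, E=3) → (A=4, B=3, C=3, D=2, E=3)
step 2: fire β:  (A=4, B=3, C=3, D=2, E=3) → (A=4, B=4, C=6, D=1, E=0)
step 3: fire γ:  (A=4, B=4, C=6, D=1, E=0) → (A=4, B=7, C=4, D=4, E=1)
step 4: fire α:  (A=4, B=7, C=4, D=4, E=1) → (A=4, B=7, C=4, D=4, E=1)
step 5: fire α:  (A=4, B=7, C=4, D=4, E=1) → (A=4, B=7, C=4, D=4, E=1)
step 6: fire α:  (A=4, B=7, C=4, D=4, E=1) → (A=4, B=7, C=4, D=4, E=1)
step 7: fire α:  (A=4, B=7, C=4, D=4, E=1) → (A=4, B=7, C=4, D=4, E=1)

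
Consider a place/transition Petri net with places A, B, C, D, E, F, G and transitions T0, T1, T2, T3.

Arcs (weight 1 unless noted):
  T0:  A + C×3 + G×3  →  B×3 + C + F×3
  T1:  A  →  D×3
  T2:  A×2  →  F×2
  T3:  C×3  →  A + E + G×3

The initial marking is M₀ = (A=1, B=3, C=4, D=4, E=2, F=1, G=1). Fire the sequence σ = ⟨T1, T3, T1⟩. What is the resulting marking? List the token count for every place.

step 1: fire T1:  (A=1, B=3, C=4, D=4, E=2, F=1, G=1) → (A=0, B=3, C=4, D=7, E=2, F=1, G=1)
step 2: fire T3:  (A=0, B=3, C=4, D=7, E=2, F=1, G=1) → (A=1, B=3, C=1, D=7, E=3, F=1, G=4)
step 3: fire T1:  (A=1, B=3, C=1, D=7, E=3, F=1, G=4) → (A=0, B=3, C=1, D=10, E=3, F=1, G=4)

(A=0, B=3, C=1, D=10, E=3, F=1, G=4)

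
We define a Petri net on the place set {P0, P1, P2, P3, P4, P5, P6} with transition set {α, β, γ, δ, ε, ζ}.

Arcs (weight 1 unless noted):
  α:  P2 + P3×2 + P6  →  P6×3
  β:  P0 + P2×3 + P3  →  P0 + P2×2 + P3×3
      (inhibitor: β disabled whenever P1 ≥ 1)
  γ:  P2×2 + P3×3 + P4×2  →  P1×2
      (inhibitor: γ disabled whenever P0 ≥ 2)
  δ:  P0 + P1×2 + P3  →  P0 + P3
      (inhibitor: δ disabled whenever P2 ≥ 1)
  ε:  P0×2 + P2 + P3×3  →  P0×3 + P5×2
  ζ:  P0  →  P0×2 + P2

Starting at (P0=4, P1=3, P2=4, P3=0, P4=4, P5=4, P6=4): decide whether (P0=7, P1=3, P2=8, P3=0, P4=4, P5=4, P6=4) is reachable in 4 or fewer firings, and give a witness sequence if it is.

depth 0: 1 marking
depth 1: 2 markings reached so far
depth 2: 3 markings reached so far
depth 3: 4 markings reached so far
depth 4: 5 markings reached so far
target is not among the 5 markings reachable within 4 steps

NO — not reachable within 4 firings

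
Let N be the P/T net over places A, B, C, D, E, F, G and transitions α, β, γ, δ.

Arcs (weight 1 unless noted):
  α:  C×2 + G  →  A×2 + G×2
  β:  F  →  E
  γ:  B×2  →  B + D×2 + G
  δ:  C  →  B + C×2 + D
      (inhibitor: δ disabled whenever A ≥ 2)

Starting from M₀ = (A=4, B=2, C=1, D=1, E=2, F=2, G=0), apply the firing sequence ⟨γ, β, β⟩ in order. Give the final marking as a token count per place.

step 1: fire γ:  (A=4, B=2, C=1, D=1, E=2, F=2, G=0) → (A=4, B=1, C=1, D=3, E=2, F=2, G=1)
step 2: fire β:  (A=4, B=1, C=1, D=3, E=2, F=2, G=1) → (A=4, B=1, C=1, D=3, E=3, F=1, G=1)
step 3: fire β:  (A=4, B=1, C=1, D=3, E=3, F=1, G=1) → (A=4, B=1, C=1, D=3, E=4, F=0, G=1)

(A=4, B=1, C=1, D=3, E=4, F=0, G=1)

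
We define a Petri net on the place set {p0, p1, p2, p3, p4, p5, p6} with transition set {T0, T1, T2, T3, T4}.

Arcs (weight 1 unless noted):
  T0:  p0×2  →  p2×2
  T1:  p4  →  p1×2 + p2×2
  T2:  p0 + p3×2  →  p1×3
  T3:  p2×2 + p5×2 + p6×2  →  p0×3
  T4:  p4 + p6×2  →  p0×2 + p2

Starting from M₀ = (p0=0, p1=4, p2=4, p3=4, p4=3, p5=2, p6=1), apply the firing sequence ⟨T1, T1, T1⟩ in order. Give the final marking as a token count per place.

step 1: fire T1:  (p0=0, p1=4, p2=4, p3=4, p4=3, p5=2, p6=1) → (p0=0, p1=6, p2=6, p3=4, p4=2, p5=2, p6=1)
step 2: fire T1:  (p0=0, p1=6, p2=6, p3=4, p4=2, p5=2, p6=1) → (p0=0, p1=8, p2=8, p3=4, p4=1, p5=2, p6=1)
step 3: fire T1:  (p0=0, p1=8, p2=8, p3=4, p4=1, p5=2, p6=1) → (p0=0, p1=10, p2=10, p3=4, p4=0, p5=2, p6=1)

(p0=0, p1=10, p2=10, p3=4, p4=0, p5=2, p6=1)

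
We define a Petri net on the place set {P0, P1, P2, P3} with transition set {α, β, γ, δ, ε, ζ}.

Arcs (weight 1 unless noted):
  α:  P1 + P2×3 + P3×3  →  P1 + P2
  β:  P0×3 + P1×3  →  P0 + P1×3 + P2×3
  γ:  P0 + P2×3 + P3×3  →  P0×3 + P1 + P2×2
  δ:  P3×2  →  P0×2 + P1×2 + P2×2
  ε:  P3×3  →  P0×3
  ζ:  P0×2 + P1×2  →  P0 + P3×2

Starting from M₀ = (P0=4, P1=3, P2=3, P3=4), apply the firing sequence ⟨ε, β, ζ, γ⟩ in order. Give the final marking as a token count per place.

(P0=6, P1=2, P2=5, P3=0)

step 1: fire ε:  (P0=4, P1=3, P2=3, P3=4) → (P0=7, P1=3, P2=3, P3=1)
step 2: fire β:  (P0=7, P1=3, P2=3, P3=1) → (P0=5, P1=3, P2=6, P3=1)
step 3: fire ζ:  (P0=5, P1=3, P2=6, P3=1) → (P0=4, P1=1, P2=6, P3=3)
step 4: fire γ:  (P0=4, P1=1, P2=6, P3=3) → (P0=6, P1=2, P2=5, P3=0)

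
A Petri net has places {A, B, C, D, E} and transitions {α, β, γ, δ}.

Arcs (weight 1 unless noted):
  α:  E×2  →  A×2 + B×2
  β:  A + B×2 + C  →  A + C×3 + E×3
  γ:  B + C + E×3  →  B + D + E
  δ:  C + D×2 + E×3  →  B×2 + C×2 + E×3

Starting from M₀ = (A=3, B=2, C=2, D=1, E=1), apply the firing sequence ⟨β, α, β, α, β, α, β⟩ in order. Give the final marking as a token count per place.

(A=9, B=0, C=10, D=1, E=7)

step 1: fire β:  (A=3, B=2, C=2, D=1, E=1) → (A=3, B=0, C=4, D=1, E=4)
step 2: fire α:  (A=3, B=0, C=4, D=1, E=4) → (A=5, B=2, C=4, D=1, E=2)
step 3: fire β:  (A=5, B=2, C=4, D=1, E=2) → (A=5, B=0, C=6, D=1, E=5)
step 4: fire α:  (A=5, B=0, C=6, D=1, E=5) → (A=7, B=2, C=6, D=1, E=3)
step 5: fire β:  (A=7, B=2, C=6, D=1, E=3) → (A=7, B=0, C=8, D=1, E=6)
step 6: fire α:  (A=7, B=0, C=8, D=1, E=6) → (A=9, B=2, C=8, D=1, E=4)
step 7: fire β:  (A=9, B=2, C=8, D=1, E=4) → (A=9, B=0, C=10, D=1, E=7)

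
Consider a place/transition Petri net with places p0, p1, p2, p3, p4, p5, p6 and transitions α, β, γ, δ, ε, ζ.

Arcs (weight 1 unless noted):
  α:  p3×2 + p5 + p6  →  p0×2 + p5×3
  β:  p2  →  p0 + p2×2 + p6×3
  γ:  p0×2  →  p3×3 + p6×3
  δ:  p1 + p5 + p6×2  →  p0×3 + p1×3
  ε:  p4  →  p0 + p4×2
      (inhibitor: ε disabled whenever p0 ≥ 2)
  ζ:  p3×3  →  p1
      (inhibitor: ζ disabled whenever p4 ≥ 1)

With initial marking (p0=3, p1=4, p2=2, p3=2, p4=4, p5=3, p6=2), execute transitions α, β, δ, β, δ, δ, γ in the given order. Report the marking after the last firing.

(p0=14, p1=10, p2=4, p3=3, p4=4, p5=2, p6=4)

step 1: fire α:  (p0=3, p1=4, p2=2, p3=2, p4=4, p5=3, p6=2) → (p0=5, p1=4, p2=2, p3=0, p4=4, p5=5, p6=1)
step 2: fire β:  (p0=5, p1=4, p2=2, p3=0, p4=4, p5=5, p6=1) → (p0=6, p1=4, p2=3, p3=0, p4=4, p5=5, p6=4)
step 3: fire δ:  (p0=6, p1=4, p2=3, p3=0, p4=4, p5=5, p6=4) → (p0=9, p1=6, p2=3, p3=0, p4=4, p5=4, p6=2)
step 4: fire β:  (p0=9, p1=6, p2=3, p3=0, p4=4, p5=4, p6=2) → (p0=10, p1=6, p2=4, p3=0, p4=4, p5=4, p6=5)
step 5: fire δ:  (p0=10, p1=6, p2=4, p3=0, p4=4, p5=4, p6=5) → (p0=13, p1=8, p2=4, p3=0, p4=4, p5=3, p6=3)
step 6: fire δ:  (p0=13, p1=8, p2=4, p3=0, p4=4, p5=3, p6=3) → (p0=16, p1=10, p2=4, p3=0, p4=4, p5=2, p6=1)
step 7: fire γ:  (p0=16, p1=10, p2=4, p3=0, p4=4, p5=2, p6=1) → (p0=14, p1=10, p2=4, p3=3, p4=4, p5=2, p6=4)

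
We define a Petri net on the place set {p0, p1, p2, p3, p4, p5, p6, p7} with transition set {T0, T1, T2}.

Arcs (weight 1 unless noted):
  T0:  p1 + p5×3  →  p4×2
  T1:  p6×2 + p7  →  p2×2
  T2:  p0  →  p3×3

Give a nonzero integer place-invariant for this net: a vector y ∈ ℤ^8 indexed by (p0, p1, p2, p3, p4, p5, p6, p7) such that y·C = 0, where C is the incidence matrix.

Incidence matrix C (rows=places, cols=transitions):
       T0   T1   T2
   p0   0    0   -1
   p1  -1    0    0
   p2   0    2    0
   p3   0    0    3
   p4   2    0    0
   p5  -3    0    0
   p6   0   -2    0
   p7   0   -1    0

Candidate y = [3, 0, 0, 1, 0, 0, 0, 0]; check y·C column-wise:
  col T0: 3·0 + 0·-1 + 1·0 + 0·2 + 0·-3 = 0
  col T1: 3·0 + 0·2 + 1·0 + 0·-2 + 0·-1 = 0
  col T2: 3·-1 + 1·3 = 0

y = (p0:3, p1:0, p2:0, p3:1, p4:0, p5:0, p6:0, p7:0)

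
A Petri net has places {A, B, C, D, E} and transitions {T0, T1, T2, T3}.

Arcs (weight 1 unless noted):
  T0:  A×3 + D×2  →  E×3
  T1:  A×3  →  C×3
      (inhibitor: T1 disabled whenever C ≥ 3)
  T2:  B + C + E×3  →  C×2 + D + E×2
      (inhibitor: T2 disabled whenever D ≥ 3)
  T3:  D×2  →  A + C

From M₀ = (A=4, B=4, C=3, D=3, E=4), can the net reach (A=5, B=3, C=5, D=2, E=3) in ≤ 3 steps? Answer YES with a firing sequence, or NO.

YES — reachable via ⟨T3, T2⟩ (2 firings)

step 1: fire T3:  (A=4, B=4, C=3, D=3, E=4) → (A=5, B=4, C=4, D=1, E=4)
step 2: fire T2:  (A=5, B=4, C=4, D=1, E=4) → (A=5, B=3, C=5, D=2, E=3)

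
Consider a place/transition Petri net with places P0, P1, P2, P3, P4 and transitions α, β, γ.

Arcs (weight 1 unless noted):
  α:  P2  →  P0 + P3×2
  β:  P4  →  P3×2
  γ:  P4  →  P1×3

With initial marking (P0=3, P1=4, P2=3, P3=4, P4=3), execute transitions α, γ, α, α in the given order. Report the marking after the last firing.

step 1: fire α:  (P0=3, P1=4, P2=3, P3=4, P4=3) → (P0=4, P1=4, P2=2, P3=6, P4=3)
step 2: fire γ:  (P0=4, P1=4, P2=2, P3=6, P4=3) → (P0=4, P1=7, P2=2, P3=6, P4=2)
step 3: fire α:  (P0=4, P1=7, P2=2, P3=6, P4=2) → (P0=5, P1=7, P2=1, P3=8, P4=2)
step 4: fire α:  (P0=5, P1=7, P2=1, P3=8, P4=2) → (P0=6, P1=7, P2=0, P3=10, P4=2)

(P0=6, P1=7, P2=0, P3=10, P4=2)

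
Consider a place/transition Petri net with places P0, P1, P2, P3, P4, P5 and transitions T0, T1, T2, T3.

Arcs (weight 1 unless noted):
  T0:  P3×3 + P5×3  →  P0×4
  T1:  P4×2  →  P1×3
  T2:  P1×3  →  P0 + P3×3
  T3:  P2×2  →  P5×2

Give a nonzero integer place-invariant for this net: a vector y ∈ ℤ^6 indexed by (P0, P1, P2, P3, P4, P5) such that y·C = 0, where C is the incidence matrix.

y = (P0:6, P1:10, P2:0, P3:8, P4:15, P5:0)

Incidence matrix C (rows=places, cols=transitions):
       T0   T1   T2   T3
   P0   4    0    1    0
   P1   0    3   -3    0
   P2   0    0    0   -2
   P3  -3    0    3    0
   P4   0   -2    0    0
   P5  -3    0    0    2

Candidate y = [6, 10, 0, 8, 15, 0]; check y·C column-wise:
  col T0: 6·4 + 10·0 + 8·-3 + 15·0 + 0·-3 = 0
  col T1: 6·0 + 10·3 + 8·0 + 15·-2 = 0
  col T2: 6·1 + 10·-3 + 8·3 + 15·0 = 0
  col T3: 6·0 + 10·0 + 0·-2 + 8·0 + 15·0 + 0·2 = 0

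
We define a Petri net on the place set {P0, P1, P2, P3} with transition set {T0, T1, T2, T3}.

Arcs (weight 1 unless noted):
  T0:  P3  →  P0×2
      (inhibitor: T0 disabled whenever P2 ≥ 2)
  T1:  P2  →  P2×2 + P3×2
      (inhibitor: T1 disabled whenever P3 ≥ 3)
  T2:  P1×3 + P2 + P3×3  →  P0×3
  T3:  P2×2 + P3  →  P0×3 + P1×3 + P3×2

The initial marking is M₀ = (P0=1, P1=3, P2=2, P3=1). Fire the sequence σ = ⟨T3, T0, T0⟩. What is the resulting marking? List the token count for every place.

(P0=8, P1=6, P2=0, P3=0)

step 1: fire T3:  (P0=1, P1=3, P2=2, P3=1) → (P0=4, P1=6, P2=0, P3=2)
step 2: fire T0:  (P0=4, P1=6, P2=0, P3=2) → (P0=6, P1=6, P2=0, P3=1)
step 3: fire T0:  (P0=6, P1=6, P2=0, P3=1) → (P0=8, P1=6, P2=0, P3=0)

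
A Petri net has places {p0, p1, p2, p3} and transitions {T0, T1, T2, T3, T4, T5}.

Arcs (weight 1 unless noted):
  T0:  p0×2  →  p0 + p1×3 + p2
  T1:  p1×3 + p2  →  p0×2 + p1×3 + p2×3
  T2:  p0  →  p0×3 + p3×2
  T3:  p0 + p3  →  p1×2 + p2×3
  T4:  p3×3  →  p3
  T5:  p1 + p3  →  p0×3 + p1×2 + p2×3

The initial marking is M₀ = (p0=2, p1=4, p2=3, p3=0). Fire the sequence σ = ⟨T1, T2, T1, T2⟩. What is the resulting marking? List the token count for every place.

step 1: fire T1:  (p0=2, p1=4, p2=3, p3=0) → (p0=4, p1=4, p2=5, p3=0)
step 2: fire T2:  (p0=4, p1=4, p2=5, p3=0) → (p0=6, p1=4, p2=5, p3=2)
step 3: fire T1:  (p0=6, p1=4, p2=5, p3=2) → (p0=8, p1=4, p2=7, p3=2)
step 4: fire T2:  (p0=8, p1=4, p2=7, p3=2) → (p0=10, p1=4, p2=7, p3=4)

(p0=10, p1=4, p2=7, p3=4)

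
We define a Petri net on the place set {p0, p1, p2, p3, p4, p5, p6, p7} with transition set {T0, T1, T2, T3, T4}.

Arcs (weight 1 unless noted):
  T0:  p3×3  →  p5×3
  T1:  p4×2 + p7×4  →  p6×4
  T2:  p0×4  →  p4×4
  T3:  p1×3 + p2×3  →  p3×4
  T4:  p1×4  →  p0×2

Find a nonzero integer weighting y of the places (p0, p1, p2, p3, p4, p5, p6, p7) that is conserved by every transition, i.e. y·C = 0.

Incidence matrix C (rows=places, cols=transitions):
       T0   T1   T2   T3   T4
   p0   0    0   -4    0    2
   p1   0    0    0   -3   -4
   p2   0    0    0   -3    0
   p3  -3    0    0    4    0
   p4   0   -2    4    0    0
   p5   3    0    0    0    0
   p6   0    4    0    0    0
   p7   0   -4    0    0    0

Candidate y = [0, 0, 4, 3, 0, 3, 0, 0]; check y·C column-wise:
  col T0: 4·0 + 3·-3 + 3·3 = 0
  col T1: 4·0 + 3·0 + 0·-2 + 3·0 + 0·4 + 0·-4 = 0
  col T2: 0·-4 + 4·0 + 3·0 + 0·4 + 3·0 = 0
  col T3: 0·-3 + 4·-3 + 3·4 + 3·0 = 0
  col T4: 0·2 + 0·-4 + 4·0 + 3·0 + 3·0 = 0

y = (p0:0, p1:0, p2:4, p3:3, p4:0, p5:3, p6:0, p7:0)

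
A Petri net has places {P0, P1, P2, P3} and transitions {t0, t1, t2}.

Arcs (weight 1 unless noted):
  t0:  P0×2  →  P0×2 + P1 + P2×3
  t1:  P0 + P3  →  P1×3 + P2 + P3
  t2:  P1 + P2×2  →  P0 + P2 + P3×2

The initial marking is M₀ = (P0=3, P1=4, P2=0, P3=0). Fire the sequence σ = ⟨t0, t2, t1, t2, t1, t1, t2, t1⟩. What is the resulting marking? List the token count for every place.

(P0=2, P1=14, P2=4, P3=6)

step 1: fire t0:  (P0=3, P1=4, P2=0, P3=0) → (P0=3, P1=5, P2=3, P3=0)
step 2: fire t2:  (P0=3, P1=5, P2=3, P3=0) → (P0=4, P1=4, P2=2, P3=2)
step 3: fire t1:  (P0=4, P1=4, P2=2, P3=2) → (P0=3, P1=7, P2=3, P3=2)
step 4: fire t2:  (P0=3, P1=7, P2=3, P3=2) → (P0=4, P1=6, P2=2, P3=4)
step 5: fire t1:  (P0=4, P1=6, P2=2, P3=4) → (P0=3, P1=9, P2=3, P3=4)
step 6: fire t1:  (P0=3, P1=9, P2=3, P3=4) → (P0=2, P1=12, P2=4, P3=4)
step 7: fire t2:  (P0=2, P1=12, P2=4, P3=4) → (P0=3, P1=11, P2=3, P3=6)
step 8: fire t1:  (P0=3, P1=11, P2=3, P3=6) → (P0=2, P1=14, P2=4, P3=6)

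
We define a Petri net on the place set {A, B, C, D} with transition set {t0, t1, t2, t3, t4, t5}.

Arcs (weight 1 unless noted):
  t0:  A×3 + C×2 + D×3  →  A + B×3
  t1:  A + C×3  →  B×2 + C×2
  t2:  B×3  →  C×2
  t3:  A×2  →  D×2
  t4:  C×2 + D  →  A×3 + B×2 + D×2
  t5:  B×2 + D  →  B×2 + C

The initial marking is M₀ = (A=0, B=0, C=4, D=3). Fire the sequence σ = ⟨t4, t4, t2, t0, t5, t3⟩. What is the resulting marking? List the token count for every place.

step 1: fire t4:  (A=0, B=0, C=4, D=3) → (A=3, B=2, C=2, D=4)
step 2: fire t4:  (A=3, B=2, C=2, D=4) → (A=6, B=4, C=0, D=5)
step 3: fire t2:  (A=6, B=4, C=0, D=5) → (A=6, B=1, C=2, D=5)
step 4: fire t0:  (A=6, B=1, C=2, D=5) → (A=4, B=4, C=0, D=2)
step 5: fire t5:  (A=4, B=4, C=0, D=2) → (A=4, B=4, C=1, D=1)
step 6: fire t3:  (A=4, B=4, C=1, D=1) → (A=2, B=4, C=1, D=3)

(A=2, B=4, C=1, D=3)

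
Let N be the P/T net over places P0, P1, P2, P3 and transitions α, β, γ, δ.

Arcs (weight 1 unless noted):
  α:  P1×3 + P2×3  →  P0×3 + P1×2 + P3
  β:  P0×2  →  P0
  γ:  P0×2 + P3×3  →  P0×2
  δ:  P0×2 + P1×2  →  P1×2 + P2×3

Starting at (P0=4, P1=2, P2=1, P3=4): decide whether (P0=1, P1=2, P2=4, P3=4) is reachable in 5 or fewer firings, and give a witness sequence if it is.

step 1: fire β:  (P0=4, P1=2, P2=1, P3=4) → (P0=3, P1=2, P2=1, P3=4)
step 2: fire δ:  (P0=3, P1=2, P2=1, P3=4) → (P0=1, P1=2, P2=4, P3=4)

YES — reachable via ⟨β, δ⟩ (2 firings)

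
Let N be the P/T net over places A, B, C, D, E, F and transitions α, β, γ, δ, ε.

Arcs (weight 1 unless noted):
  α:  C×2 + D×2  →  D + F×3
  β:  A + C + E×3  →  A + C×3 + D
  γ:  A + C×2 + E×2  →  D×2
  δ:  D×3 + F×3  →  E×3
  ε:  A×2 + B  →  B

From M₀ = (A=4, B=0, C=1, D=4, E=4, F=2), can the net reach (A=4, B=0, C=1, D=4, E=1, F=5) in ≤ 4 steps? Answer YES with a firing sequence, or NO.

step 1: fire β:  (A=4, B=0, C=1, D=4, E=4, F=2) → (A=4, B=0, C=3, D=5, E=1, F=2)
step 2: fire α:  (A=4, B=0, C=3, D=5, E=1, F=2) → (A=4, B=0, C=1, D=4, E=1, F=5)

YES — reachable via ⟨β, α⟩ (2 firings)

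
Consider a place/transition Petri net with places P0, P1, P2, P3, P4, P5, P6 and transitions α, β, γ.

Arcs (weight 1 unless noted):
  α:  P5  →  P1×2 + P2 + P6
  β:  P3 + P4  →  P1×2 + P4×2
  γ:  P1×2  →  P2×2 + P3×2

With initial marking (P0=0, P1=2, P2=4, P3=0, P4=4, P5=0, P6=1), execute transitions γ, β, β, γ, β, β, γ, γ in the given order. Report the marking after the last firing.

step 1: fire γ:  (P0=0, P1=2, P2=4, P3=0, P4=4, P5=0, P6=1) → (P0=0, P1=0, P2=6, P3=2, P4=4, P5=0, P6=1)
step 2: fire β:  (P0=0, P1=0, P2=6, P3=2, P4=4, P5=0, P6=1) → (P0=0, P1=2, P2=6, P3=1, P4=5, P5=0, P6=1)
step 3: fire β:  (P0=0, P1=2, P2=6, P3=1, P4=5, P5=0, P6=1) → (P0=0, P1=4, P2=6, P3=0, P4=6, P5=0, P6=1)
step 4: fire γ:  (P0=0, P1=4, P2=6, P3=0, P4=6, P5=0, P6=1) → (P0=0, P1=2, P2=8, P3=2, P4=6, P5=0, P6=1)
step 5: fire β:  (P0=0, P1=2, P2=8, P3=2, P4=6, P5=0, P6=1) → (P0=0, P1=4, P2=8, P3=1, P4=7, P5=0, P6=1)
step 6: fire β:  (P0=0, P1=4, P2=8, P3=1, P4=7, P5=0, P6=1) → (P0=0, P1=6, P2=8, P3=0, P4=8, P5=0, P6=1)
step 7: fire γ:  (P0=0, P1=6, P2=8, P3=0, P4=8, P5=0, P6=1) → (P0=0, P1=4, P2=10, P3=2, P4=8, P5=0, P6=1)
step 8: fire γ:  (P0=0, P1=4, P2=10, P3=2, P4=8, P5=0, P6=1) → (P0=0, P1=2, P2=12, P3=4, P4=8, P5=0, P6=1)

(P0=0, P1=2, P2=12, P3=4, P4=8, P5=0, P6=1)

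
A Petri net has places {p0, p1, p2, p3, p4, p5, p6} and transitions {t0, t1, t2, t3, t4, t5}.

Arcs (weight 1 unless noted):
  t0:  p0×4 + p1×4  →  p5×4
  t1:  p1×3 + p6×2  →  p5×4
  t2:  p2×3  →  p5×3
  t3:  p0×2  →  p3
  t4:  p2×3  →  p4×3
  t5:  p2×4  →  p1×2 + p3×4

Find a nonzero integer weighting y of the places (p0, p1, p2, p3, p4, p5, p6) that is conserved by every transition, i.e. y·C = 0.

y = (p0:1, p1:2, p2:3, p3:2, p4:3, p5:3, p6:3)

Incidence matrix C (rows=places, cols=transitions):
       t0   t1   t2   t3   t4   t5
   p0  -4    0    0   -2    0    0
   p1  -4   -3    0    0    0    2
   p2   0    0   -3    0   -3   -4
   p3   0    0    0    1    0    4
   p4   0    0    0    0    3    0
   p5   4    4    3    0    0    0
   p6   0   -2    0    0    0    0

Candidate y = [1, 2, 3, 2, 3, 3, 3]; check y·C column-wise:
  col t0: 1·-4 + 2·-4 + 3·0 + 2·0 + 3·0 + 3·4 + 3·0 = 0
  col t1: 1·0 + 2·-3 + 3·0 + 2·0 + 3·0 + 3·4 + 3·-2 = 0
  col t2: 1·0 + 2·0 + 3·-3 + 2·0 + 3·0 + 3·3 + 3·0 = 0
  col t3: 1·-2 + 2·0 + 3·0 + 2·1 + 3·0 + 3·0 + 3·0 = 0
  col t4: 1·0 + 2·0 + 3·-3 + 2·0 + 3·3 + 3·0 + 3·0 = 0
  col t5: 1·0 + 2·2 + 3·-4 + 2·4 + 3·0 + 3·0 + 3·0 = 0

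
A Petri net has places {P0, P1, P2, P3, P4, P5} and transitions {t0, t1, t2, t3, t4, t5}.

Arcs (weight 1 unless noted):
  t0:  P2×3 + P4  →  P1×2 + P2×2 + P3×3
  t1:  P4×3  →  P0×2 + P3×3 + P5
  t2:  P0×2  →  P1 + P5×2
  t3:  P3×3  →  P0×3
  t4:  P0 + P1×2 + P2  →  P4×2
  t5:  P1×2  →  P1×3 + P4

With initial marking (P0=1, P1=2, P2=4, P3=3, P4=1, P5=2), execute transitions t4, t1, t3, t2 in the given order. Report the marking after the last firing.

step 1: fire t4:  (P0=1, P1=2, P2=4, P3=3, P4=1, P5=2) → (P0=0, P1=0, P2=3, P3=3, P4=3, P5=2)
step 2: fire t1:  (P0=0, P1=0, P2=3, P3=3, P4=3, P5=2) → (P0=2, P1=0, P2=3, P3=6, P4=0, P5=3)
step 3: fire t3:  (P0=2, P1=0, P2=3, P3=6, P4=0, P5=3) → (P0=5, P1=0, P2=3, P3=3, P4=0, P5=3)
step 4: fire t2:  (P0=5, P1=0, P2=3, P3=3, P4=0, P5=3) → (P0=3, P1=1, P2=3, P3=3, P4=0, P5=5)

(P0=3, P1=1, P2=3, P3=3, P4=0, P5=5)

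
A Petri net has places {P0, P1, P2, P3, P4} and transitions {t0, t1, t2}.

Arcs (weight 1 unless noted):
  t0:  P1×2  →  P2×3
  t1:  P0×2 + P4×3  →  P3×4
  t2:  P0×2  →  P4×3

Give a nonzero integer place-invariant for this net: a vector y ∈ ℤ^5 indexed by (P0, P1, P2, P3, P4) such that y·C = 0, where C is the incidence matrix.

y = (P0:0, P1:3, P2:2, P3:0, P4:0)

Incidence matrix C (rows=places, cols=transitions):
       t0   t1   t2
   P0   0   -2   -2
   P1  -2    0    0
   P2   3    0    0
   P3   0    4    0
   P4   0   -3    3

Candidate y = [0, 3, 2, 0, 0]; check y·C column-wise:
  col t0: 3·-2 + 2·3 = 0
  col t1: 0·-2 + 3·0 + 2·0 + 0·4 + 0·-3 = 0
  col t2: 0·-2 + 3·0 + 2·0 + 0·3 = 0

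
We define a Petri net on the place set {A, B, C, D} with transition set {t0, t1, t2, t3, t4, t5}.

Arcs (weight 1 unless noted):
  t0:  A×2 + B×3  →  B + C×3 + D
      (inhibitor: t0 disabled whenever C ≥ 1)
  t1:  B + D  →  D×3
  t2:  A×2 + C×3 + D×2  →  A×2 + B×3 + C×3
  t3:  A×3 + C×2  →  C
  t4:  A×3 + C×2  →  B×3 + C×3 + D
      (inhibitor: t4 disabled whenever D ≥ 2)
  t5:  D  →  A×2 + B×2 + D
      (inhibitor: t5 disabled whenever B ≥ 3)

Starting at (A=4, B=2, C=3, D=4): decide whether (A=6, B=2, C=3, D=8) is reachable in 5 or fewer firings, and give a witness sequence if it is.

step 1: fire t1:  (A=4, B=2, C=3, D=4) → (A=4, B=1, C=3, D=6)
step 2: fire t1:  (A=4, B=1, C=3, D=6) → (A=4, B=0, C=3, D=8)
step 3: fire t5:  (A=4, B=0, C=3, D=8) → (A=6, B=2, C=3, D=8)

YES — reachable via ⟨t1, t1, t5⟩ (3 firings)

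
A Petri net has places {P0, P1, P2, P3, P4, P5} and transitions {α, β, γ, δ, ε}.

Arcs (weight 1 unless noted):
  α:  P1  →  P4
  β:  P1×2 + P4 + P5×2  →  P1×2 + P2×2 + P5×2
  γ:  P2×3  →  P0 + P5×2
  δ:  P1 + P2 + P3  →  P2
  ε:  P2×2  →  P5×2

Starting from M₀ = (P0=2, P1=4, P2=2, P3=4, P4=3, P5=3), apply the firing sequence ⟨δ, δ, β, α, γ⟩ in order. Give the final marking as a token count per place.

step 1: fire δ:  (P0=2, P1=4, P2=2, P3=4, P4=3, P5=3) → (P0=2, P1=3, P2=2, P3=3, P4=3, P5=3)
step 2: fire δ:  (P0=2, P1=3, P2=2, P3=3, P4=3, P5=3) → (P0=2, P1=2, P2=2, P3=2, P4=3, P5=3)
step 3: fire β:  (P0=2, P1=2, P2=2, P3=2, P4=3, P5=3) → (P0=2, P1=2, P2=4, P3=2, P4=2, P5=3)
step 4: fire α:  (P0=2, P1=2, P2=4, P3=2, P4=2, P5=3) → (P0=2, P1=1, P2=4, P3=2, P4=3, P5=3)
step 5: fire γ:  (P0=2, P1=1, P2=4, P3=2, P4=3, P5=3) → (P0=3, P1=1, P2=1, P3=2, P4=3, P5=5)

(P0=3, P1=1, P2=1, P3=2, P4=3, P5=5)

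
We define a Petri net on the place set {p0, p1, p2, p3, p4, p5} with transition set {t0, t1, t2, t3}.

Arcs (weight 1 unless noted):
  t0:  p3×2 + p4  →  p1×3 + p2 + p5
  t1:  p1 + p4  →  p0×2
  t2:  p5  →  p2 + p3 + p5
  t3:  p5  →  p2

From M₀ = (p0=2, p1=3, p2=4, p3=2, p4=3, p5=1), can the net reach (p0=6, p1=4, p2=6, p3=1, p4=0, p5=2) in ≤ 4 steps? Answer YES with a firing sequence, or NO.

YES — reachable via ⟨t0, t1, t1, t2⟩ (4 firings)

step 1: fire t0:  (p0=2, p1=3, p2=4, p3=2, p4=3, p5=1) → (p0=2, p1=6, p2=5, p3=0, p4=2, p5=2)
step 2: fire t1:  (p0=2, p1=6, p2=5, p3=0, p4=2, p5=2) → (p0=4, p1=5, p2=5, p3=0, p4=1, p5=2)
step 3: fire t1:  (p0=4, p1=5, p2=5, p3=0, p4=1, p5=2) → (p0=6, p1=4, p2=5, p3=0, p4=0, p5=2)
step 4: fire t2:  (p0=6, p1=4, p2=5, p3=0, p4=0, p5=2) → (p0=6, p1=4, p2=6, p3=1, p4=0, p5=2)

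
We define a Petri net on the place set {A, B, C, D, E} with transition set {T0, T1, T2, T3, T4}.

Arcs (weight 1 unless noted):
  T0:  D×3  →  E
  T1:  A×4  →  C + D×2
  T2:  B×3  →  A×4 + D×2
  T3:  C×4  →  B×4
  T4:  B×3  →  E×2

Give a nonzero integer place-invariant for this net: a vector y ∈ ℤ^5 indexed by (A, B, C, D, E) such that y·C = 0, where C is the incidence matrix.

y = (A:1, B:2, C:2, D:1, E:3)

Incidence matrix C (rows=places, cols=transitions):
       T0   T1   T2   T3   T4
    A   0   -4    4    0    0
    B   0    0   -3    4   -3
    C   0    1    0   -4    0
    D  -3    2    2    0    0
    E   1    0    0    0    2

Candidate y = [1, 2, 2, 1, 3]; check y·C column-wise:
  col T0: 1·0 + 2·0 + 2·0 + 1·-3 + 3·1 = 0
  col T1: 1·-4 + 2·0 + 2·1 + 1·2 + 3·0 = 0
  col T2: 1·4 + 2·-3 + 2·0 + 1·2 + 3·0 = 0
  col T3: 1·0 + 2·4 + 2·-4 + 1·0 + 3·0 = 0
  col T4: 1·0 + 2·-3 + 2·0 + 1·0 + 3·2 = 0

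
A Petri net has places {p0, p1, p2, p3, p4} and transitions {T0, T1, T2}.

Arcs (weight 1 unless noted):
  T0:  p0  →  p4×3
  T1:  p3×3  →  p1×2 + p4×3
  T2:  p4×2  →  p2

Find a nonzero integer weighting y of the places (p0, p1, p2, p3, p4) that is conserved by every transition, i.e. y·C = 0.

Incidence matrix C (rows=places, cols=transitions):
       T0   T1   T2
   p0  -1    0    0
   p1   0    2    0
   p2   0    0    1
   p3   0   -3    0
   p4   3    3   -2

Candidate y = [0, 3, 0, 2, 0]; check y·C column-wise:
  col T0: 0·-1 + 3·0 + 2·0 + 0·3 = 0
  col T1: 3·2 + 2·-3 + 0·3 = 0
  col T2: 3·0 + 0·1 + 2·0 + 0·-2 = 0

y = (p0:0, p1:3, p2:0, p3:2, p4:0)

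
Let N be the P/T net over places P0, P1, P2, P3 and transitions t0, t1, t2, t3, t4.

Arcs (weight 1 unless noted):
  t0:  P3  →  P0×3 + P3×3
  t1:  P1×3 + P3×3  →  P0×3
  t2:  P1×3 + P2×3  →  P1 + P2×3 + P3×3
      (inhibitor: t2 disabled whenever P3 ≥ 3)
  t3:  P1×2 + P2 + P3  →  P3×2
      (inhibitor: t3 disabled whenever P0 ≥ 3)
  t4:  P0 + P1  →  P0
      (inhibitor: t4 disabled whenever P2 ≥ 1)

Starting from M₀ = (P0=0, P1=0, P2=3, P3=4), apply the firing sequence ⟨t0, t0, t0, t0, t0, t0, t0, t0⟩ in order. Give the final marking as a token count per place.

(P0=24, P1=0, P2=3, P3=20)

step 1: fire t0:  (P0=0, P1=0, P2=3, P3=4) → (P0=3, P1=0, P2=3, P3=6)
step 2: fire t0:  (P0=3, P1=0, P2=3, P3=6) → (P0=6, P1=0, P2=3, P3=8)
step 3: fire t0:  (P0=6, P1=0, P2=3, P3=8) → (P0=9, P1=0, P2=3, P3=10)
step 4: fire t0:  (P0=9, P1=0, P2=3, P3=10) → (P0=12, P1=0, P2=3, P3=12)
step 5: fire t0:  (P0=12, P1=0, P2=3, P3=12) → (P0=15, P1=0, P2=3, P3=14)
step 6: fire t0:  (P0=15, P1=0, P2=3, P3=14) → (P0=18, P1=0, P2=3, P3=16)
step 7: fire t0:  (P0=18, P1=0, P2=3, P3=16) → (P0=21, P1=0, P2=3, P3=18)
step 8: fire t0:  (P0=21, P1=0, P2=3, P3=18) → (P0=24, P1=0, P2=3, P3=20)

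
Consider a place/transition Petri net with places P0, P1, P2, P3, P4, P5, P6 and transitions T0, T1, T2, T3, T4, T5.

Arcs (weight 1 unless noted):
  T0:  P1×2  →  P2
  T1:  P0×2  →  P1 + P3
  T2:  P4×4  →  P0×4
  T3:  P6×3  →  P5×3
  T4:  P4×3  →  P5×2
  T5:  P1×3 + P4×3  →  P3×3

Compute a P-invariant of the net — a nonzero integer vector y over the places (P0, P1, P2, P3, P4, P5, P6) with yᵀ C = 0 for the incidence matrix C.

Incidence matrix C (rows=places, cols=transitions):
       T0   T1   T2   T3   T4   T5
   P0   0   -2    4    0    0    0
   P1  -2    1    0    0    0   -3
   P2   1    0    0    0    0    0
   P3   0    1    0    0    0    3
   P4   0    0   -4    0   -3   -3
   P5   0    0    0    3    2    0
   P6   0    0    0   -3    0    0

Candidate y = [2, 1, 2, 3, 2, 3, 3]; check y·C column-wise:
  col T0: 2·0 + 1·-2 + 2·1 + 3·0 + 2·0 + 3·0 + 3·0 = 0
  col T1: 2·-2 + 1·1 + 2·0 + 3·1 + 2·0 + 3·0 + 3·0 = 0
  col T2: 2·4 + 1·0 + 2·0 + 3·0 + 2·-4 + 3·0 + 3·0 = 0
  col T3: 2·0 + 1·0 + 2·0 + 3·0 + 2·0 + 3·3 + 3·-3 = 0
  col T4: 2·0 + 1·0 + 2·0 + 3·0 + 2·-3 + 3·2 + 3·0 = 0
  col T5: 2·0 + 1·-3 + 2·0 + 3·3 + 2·-3 + 3·0 + 3·0 = 0

y = (P0:2, P1:1, P2:2, P3:3, P4:2, P5:3, P6:3)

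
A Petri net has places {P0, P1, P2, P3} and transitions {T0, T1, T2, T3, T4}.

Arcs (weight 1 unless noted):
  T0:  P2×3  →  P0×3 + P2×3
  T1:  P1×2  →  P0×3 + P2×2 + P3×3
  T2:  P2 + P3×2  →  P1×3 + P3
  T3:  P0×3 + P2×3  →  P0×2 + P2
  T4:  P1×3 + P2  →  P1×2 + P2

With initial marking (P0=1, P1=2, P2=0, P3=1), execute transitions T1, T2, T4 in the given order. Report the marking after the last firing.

step 1: fire T1:  (P0=1, P1=2, P2=0, P3=1) → (P0=4, P1=0, P2=2, P3=4)
step 2: fire T2:  (P0=4, P1=0, P2=2, P3=4) → (P0=4, P1=3, P2=1, P3=3)
step 3: fire T4:  (P0=4, P1=3, P2=1, P3=3) → (P0=4, P1=2, P2=1, P3=3)

(P0=4, P1=2, P2=1, P3=3)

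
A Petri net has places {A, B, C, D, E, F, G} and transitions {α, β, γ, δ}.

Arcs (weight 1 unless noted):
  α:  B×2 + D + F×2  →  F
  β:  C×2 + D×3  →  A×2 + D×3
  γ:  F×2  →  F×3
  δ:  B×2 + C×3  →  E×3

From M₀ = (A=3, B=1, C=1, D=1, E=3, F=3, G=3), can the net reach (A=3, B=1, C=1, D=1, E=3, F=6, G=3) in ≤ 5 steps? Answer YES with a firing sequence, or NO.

step 1: fire γ:  (A=3, B=1, C=1, D=1, E=3, F=3, G=3) → (A=3, B=1, C=1, D=1, E=3, F=4, G=3)
step 2: fire γ:  (A=3, B=1, C=1, D=1, E=3, F=4, G=3) → (A=3, B=1, C=1, D=1, E=3, F=5, G=3)
step 3: fire γ:  (A=3, B=1, C=1, D=1, E=3, F=5, G=3) → (A=3, B=1, C=1, D=1, E=3, F=6, G=3)

YES — reachable via ⟨γ, γ, γ⟩ (3 firings)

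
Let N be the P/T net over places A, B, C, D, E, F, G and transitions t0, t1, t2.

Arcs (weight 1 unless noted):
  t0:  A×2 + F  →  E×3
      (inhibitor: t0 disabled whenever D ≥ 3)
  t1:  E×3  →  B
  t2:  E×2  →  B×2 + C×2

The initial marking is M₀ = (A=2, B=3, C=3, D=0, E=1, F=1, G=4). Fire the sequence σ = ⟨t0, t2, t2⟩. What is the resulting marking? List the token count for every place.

(A=0, B=7, C=7, D=0, E=0, F=0, G=4)

step 1: fire t0:  (A=2, B=3, C=3, D=0, E=1, F=1, G=4) → (A=0, B=3, C=3, D=0, E=4, F=0, G=4)
step 2: fire t2:  (A=0, B=3, C=3, D=0, E=4, F=0, G=4) → (A=0, B=5, C=5, D=0, E=2, F=0, G=4)
step 3: fire t2:  (A=0, B=5, C=5, D=0, E=2, F=0, G=4) → (A=0, B=7, C=7, D=0, E=0, F=0, G=4)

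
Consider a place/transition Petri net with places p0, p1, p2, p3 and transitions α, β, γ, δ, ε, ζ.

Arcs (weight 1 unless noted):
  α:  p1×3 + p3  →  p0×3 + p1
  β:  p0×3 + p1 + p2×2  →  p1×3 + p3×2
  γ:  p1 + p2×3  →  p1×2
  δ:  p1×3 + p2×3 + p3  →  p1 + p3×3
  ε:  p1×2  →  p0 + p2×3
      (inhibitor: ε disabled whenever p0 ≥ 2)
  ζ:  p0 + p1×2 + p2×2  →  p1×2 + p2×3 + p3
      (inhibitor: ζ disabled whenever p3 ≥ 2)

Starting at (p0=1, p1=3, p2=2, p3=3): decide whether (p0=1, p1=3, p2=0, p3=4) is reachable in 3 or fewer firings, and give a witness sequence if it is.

step 1: fire α:  (p0=1, p1=3, p2=2, p3=3) → (p0=4, p1=1, p2=2, p3=2)
step 2: fire β:  (p0=4, p1=1, p2=2, p3=2) → (p0=1, p1=3, p2=0, p3=4)

YES — reachable via ⟨α, β⟩ (2 firings)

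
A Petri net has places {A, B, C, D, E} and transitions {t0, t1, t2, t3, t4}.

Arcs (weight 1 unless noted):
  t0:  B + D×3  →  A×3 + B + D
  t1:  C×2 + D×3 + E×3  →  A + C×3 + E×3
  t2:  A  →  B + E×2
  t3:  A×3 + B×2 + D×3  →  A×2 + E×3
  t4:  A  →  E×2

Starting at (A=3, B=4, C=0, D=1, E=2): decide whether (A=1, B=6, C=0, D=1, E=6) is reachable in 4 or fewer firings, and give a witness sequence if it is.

step 1: fire t2:  (A=3, B=4, C=0, D=1, E=2) → (A=2, B=5, C=0, D=1, E=4)
step 2: fire t2:  (A=2, B=5, C=0, D=1, E=4) → (A=1, B=6, C=0, D=1, E=6)

YES — reachable via ⟨t2, t2⟩ (2 firings)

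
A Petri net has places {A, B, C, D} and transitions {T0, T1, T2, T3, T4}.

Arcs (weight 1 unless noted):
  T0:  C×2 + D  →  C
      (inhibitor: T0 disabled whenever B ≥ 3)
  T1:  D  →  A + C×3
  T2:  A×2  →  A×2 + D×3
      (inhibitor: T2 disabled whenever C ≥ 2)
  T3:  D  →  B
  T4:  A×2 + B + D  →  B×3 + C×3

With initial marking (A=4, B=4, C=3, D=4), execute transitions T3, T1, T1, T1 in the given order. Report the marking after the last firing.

(A=7, B=5, C=12, D=0)

step 1: fire T3:  (A=4, B=4, C=3, D=4) → (A=4, B=5, C=3, D=3)
step 2: fire T1:  (A=4, B=5, C=3, D=3) → (A=5, B=5, C=6, D=2)
step 3: fire T1:  (A=5, B=5, C=6, D=2) → (A=6, B=5, C=9, D=1)
step 4: fire T1:  (A=6, B=5, C=9, D=1) → (A=7, B=5, C=12, D=0)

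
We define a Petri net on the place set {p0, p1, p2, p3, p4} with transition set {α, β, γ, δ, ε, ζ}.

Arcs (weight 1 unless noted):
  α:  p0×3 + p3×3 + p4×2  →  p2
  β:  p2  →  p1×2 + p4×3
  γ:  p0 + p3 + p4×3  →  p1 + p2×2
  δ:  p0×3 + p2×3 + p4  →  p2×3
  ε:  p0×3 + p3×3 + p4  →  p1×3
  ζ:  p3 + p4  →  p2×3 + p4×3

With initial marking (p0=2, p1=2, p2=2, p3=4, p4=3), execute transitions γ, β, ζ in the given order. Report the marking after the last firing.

step 1: fire γ:  (p0=2, p1=2, p2=2, p3=4, p4=3) → (p0=1, p1=3, p2=4, p3=3, p4=0)
step 2: fire β:  (p0=1, p1=3, p2=4, p3=3, p4=0) → (p0=1, p1=5, p2=3, p3=3, p4=3)
step 3: fire ζ:  (p0=1, p1=5, p2=3, p3=3, p4=3) → (p0=1, p1=5, p2=6, p3=2, p4=5)

(p0=1, p1=5, p2=6, p3=2, p4=5)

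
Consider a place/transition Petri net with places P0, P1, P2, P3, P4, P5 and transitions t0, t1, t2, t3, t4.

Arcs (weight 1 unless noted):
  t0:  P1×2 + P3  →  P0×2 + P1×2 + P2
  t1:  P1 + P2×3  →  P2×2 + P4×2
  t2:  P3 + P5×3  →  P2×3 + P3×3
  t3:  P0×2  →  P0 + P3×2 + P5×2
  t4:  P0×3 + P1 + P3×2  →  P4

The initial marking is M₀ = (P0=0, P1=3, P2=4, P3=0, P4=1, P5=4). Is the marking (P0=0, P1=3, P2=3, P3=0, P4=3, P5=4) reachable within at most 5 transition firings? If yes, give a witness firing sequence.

depth 0: 1 marking
depth 1: 2 markings reached so far
depth 2: 3 markings reached so far
depth 3: 3 markings reached so far
(frontier empty at depth 3; search complete)
target is not among the 3 markings reachable within 5 steps

NO — not reachable within 5 firings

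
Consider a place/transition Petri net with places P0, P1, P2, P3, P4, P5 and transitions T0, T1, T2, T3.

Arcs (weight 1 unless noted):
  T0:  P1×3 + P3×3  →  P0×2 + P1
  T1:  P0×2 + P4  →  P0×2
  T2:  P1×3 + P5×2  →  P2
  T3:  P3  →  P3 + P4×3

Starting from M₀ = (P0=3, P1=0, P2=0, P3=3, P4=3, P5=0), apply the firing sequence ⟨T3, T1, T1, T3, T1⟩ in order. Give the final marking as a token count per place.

step 1: fire T3:  (P0=3, P1=0, P2=0, P3=3, P4=3, P5=0) → (P0=3, P1=0, P2=0, P3=3, P4=6, P5=0)
step 2: fire T1:  (P0=3, P1=0, P2=0, P3=3, P4=6, P5=0) → (P0=3, P1=0, P2=0, P3=3, P4=5, P5=0)
step 3: fire T1:  (P0=3, P1=0, P2=0, P3=3, P4=5, P5=0) → (P0=3, P1=0, P2=0, P3=3, P4=4, P5=0)
step 4: fire T3:  (P0=3, P1=0, P2=0, P3=3, P4=4, P5=0) → (P0=3, P1=0, P2=0, P3=3, P4=7, P5=0)
step 5: fire T1:  (P0=3, P1=0, P2=0, P3=3, P4=7, P5=0) → (P0=3, P1=0, P2=0, P3=3, P4=6, P5=0)

(P0=3, P1=0, P2=0, P3=3, P4=6, P5=0)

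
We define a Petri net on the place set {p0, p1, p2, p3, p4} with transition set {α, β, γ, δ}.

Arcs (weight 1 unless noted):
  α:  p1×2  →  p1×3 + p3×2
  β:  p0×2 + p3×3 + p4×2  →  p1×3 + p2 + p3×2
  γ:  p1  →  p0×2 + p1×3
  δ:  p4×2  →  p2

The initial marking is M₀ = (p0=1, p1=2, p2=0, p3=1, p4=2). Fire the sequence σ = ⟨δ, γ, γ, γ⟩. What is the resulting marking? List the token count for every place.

(p0=7, p1=8, p2=1, p3=1, p4=0)

step 1: fire δ:  (p0=1, p1=2, p2=0, p3=1, p4=2) → (p0=1, p1=2, p2=1, p3=1, p4=0)
step 2: fire γ:  (p0=1, p1=2, p2=1, p3=1, p4=0) → (p0=3, p1=4, p2=1, p3=1, p4=0)
step 3: fire γ:  (p0=3, p1=4, p2=1, p3=1, p4=0) → (p0=5, p1=6, p2=1, p3=1, p4=0)
step 4: fire γ:  (p0=5, p1=6, p2=1, p3=1, p4=0) → (p0=7, p1=8, p2=1, p3=1, p4=0)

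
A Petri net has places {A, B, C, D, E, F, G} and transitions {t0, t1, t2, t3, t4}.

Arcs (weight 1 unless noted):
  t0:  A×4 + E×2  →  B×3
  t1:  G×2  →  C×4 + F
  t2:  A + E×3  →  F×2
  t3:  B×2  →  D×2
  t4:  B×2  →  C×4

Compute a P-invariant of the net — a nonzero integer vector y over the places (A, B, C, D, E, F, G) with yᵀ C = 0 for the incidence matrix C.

y = (A:17, B:10, C:5, D:10, E:-19, F:-20, G:0)

Incidence matrix C (rows=places, cols=transitions):
       t0   t1   t2   t3   t4
    A  -4    0   -1    0    0
    B   3    0    0   -2   -2
    C   0    4    0    0    4
    D   0    0    0    2    0
    E  -2    0   -3    0    0
    F   0    1    2    0    0
    G   0   -2    0    0    0

Candidate y = [17, 10, 5, 10, -19, -20, 0]; check y·C column-wise:
  col t0: 17·-4 + 10·3 + 5·0 + 10·0 + -19·-2 + -20·0 = 0
  col t1: 17·0 + 10·0 + 5·4 + 10·0 + -19·0 + -20·1 + 0·-2 = 0
  col t2: 17·-1 + 10·0 + 5·0 + 10·0 + -19·-3 + -20·2 = 0
  col t3: 17·0 + 10·-2 + 5·0 + 10·2 + -19·0 + -20·0 = 0
  col t4: 17·0 + 10·-2 + 5·4 + 10·0 + -19·0 + -20·0 = 0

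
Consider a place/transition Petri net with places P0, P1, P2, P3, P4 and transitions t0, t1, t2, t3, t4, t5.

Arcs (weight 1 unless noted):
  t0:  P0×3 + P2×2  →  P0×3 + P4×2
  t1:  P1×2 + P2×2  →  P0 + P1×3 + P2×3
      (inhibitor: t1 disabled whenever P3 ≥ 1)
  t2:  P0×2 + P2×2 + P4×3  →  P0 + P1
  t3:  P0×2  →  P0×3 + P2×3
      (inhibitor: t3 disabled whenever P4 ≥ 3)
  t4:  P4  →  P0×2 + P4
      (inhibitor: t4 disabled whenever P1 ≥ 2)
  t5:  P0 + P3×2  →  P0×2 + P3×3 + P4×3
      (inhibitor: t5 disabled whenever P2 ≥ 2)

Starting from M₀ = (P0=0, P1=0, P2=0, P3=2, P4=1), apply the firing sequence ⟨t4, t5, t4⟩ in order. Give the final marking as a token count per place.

step 1: fire t4:  (P0=0, P1=0, P2=0, P3=2, P4=1) → (P0=2, P1=0, P2=0, P3=2, P4=1)
step 2: fire t5:  (P0=2, P1=0, P2=0, P3=2, P4=1) → (P0=3, P1=0, P2=0, P3=3, P4=4)
step 3: fire t4:  (P0=3, P1=0, P2=0, P3=3, P4=4) → (P0=5, P1=0, P2=0, P3=3, P4=4)

(P0=5, P1=0, P2=0, P3=3, P4=4)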